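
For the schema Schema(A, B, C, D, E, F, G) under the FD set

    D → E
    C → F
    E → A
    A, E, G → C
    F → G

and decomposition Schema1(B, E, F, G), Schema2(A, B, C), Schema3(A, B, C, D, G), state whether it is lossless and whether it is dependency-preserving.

Lossless test (chase): Rows 2 and 3 agree on C; apply C→F and equate their F entries. Rows 2 and 3 agree on F; apply F→G and equate their G entries. No row becomes fully distinguished — the join is lossy.
Dependency preservation: the restricted closure of {D} across the fragments never reaches {E}, so D → E cannot be enforced without a join — not preserved.

lossy and not dependency-preserving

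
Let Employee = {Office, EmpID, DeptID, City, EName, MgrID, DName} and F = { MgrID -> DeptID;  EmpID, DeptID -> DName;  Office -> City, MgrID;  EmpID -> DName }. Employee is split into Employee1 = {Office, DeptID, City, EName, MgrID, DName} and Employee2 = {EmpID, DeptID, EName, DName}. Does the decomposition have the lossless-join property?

Common attributes: Employee1 ∩ Employee2 = {DeptID, EName, DName}.
No dependency enlarges {DeptID, EName, DName}, so (DeptID, EName, DName)⁺ = {DeptID, EName, DName}.
The closure contains neither all of Employee1 = {Office, DeptID, City, EName, MgrID, DName} nor all of Employee2 = {EmpID, DeptID, EName, DName}, so the common attributes are not a superkey of either fragment. The join is lossy.

No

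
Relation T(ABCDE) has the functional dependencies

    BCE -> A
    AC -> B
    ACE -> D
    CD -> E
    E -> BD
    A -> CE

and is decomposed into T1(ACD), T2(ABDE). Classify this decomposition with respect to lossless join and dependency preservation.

Lossless test: (AD)⁺ = {ABCDE}, which contains all of one fragment — lossless.
Dependency preservation: BCE → A; AC → B; ACE → D; CD → E; A → CE are not contained in any single fragment, but the restricted closure of each left-hand side across the fragments still reaches the right-hand side; the remaining FDs each lie inside some fragment. All dependencies are preserved.

lossless and dependency-preserving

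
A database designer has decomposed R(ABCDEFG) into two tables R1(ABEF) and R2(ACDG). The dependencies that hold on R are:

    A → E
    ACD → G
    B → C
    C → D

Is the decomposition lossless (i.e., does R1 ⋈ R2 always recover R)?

Common attributes: R1 ∩ R2 = {A}.
Closure of {A}: A → E applies, adding E. So (A)⁺ = {AE}.
The closure contains neither all of R1 = {ABEF} nor all of R2 = {ACDG}, so the common attributes are not a superkey of either fragment. The join is lossy.

No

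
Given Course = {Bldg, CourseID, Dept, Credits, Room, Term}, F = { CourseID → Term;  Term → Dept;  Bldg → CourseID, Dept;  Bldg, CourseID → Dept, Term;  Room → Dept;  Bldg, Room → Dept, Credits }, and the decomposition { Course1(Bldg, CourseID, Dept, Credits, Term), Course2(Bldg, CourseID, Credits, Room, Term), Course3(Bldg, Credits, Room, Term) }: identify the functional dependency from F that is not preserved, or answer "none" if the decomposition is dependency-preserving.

Room → Dept

Check Room → Dept: no single fragment contains all of {Dept, Room}, and the restricted closure of {Room} across the fragments never reaches {Dept}.
CourseID → Term is preserved.
Term → Dept is preserved.
Bldg → CourseID, Dept is preserved.
Bldg, CourseID → Dept, Term is preserved.
Bldg, Room → Dept, Credits is preserved.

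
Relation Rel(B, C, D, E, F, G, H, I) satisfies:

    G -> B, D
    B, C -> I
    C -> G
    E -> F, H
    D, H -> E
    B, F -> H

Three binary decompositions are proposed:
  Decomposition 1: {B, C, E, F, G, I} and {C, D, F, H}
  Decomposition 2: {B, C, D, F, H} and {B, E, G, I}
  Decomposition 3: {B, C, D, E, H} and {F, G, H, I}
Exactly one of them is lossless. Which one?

Decomposition 1

Decomposition 1: common = {C, F}, closure = {B, C, D, E, F, G, H, I} → lossless.
Decomposition 2: common = {B}, closure = {B} → lossy.
Decomposition 3: common = {H}, closure = {H} → lossy.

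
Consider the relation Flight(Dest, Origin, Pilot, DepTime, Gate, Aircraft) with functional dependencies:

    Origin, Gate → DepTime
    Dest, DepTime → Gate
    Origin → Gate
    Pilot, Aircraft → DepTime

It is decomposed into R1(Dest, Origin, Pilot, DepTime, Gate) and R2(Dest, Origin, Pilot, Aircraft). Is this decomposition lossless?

Yes

Common attributes: R1 ∩ R2 = {Dest, Origin, Pilot}.
Closure of {Dest, Origin, Pilot}: Origin → Gate applies, adding Gate; Origin, Gate → DepTime applies, adding DepTime. So (Dest, Origin, Pilot)⁺ = {Dest, Origin, Pilot, DepTime, Gate}.
This closure contains every attribute of R1, so R1 ∩ R2 → R1. The join is lossless.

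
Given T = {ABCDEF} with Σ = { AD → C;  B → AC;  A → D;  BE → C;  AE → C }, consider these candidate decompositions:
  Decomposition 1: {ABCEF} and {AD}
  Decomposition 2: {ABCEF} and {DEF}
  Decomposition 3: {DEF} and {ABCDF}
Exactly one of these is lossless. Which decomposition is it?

Decomposition 1

Decomposition 1: common = {A}, closure = {ACD} → lossless.
Decomposition 2: common = {EF}, closure = {EF} → lossy.
Decomposition 3: common = {DF}, closure = {DF} → lossy.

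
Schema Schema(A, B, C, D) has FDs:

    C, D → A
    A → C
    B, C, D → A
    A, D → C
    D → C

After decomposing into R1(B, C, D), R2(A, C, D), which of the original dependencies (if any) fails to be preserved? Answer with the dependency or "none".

C, D → A lies within R2.
A → C lies within R2.
B, C, D → A: restricted closure across fragments reaches A.
A, D → C lies within R2.
D → C lies within R1.
Every dependency is enforceable on the fragments, so the decomposition is dependency-preserving.

none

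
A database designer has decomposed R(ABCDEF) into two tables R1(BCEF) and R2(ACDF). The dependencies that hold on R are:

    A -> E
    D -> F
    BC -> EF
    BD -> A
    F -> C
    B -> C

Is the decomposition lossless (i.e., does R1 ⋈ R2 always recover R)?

No

Common attributes: R1 ∩ R2 = {CF}.
No dependency enlarges {CF}, so (CF)⁺ = {CF}.
The closure contains neither all of R1 = {BCEF} nor all of R2 = {ACDF}, so the common attributes are not a superkey of either fragment. The join is lossy.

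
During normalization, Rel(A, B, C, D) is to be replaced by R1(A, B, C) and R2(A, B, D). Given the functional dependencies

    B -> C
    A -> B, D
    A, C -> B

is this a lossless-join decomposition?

Yes

Common attributes: R1 ∩ R2 = {A, B}.
Closure of {A, B}: B → C applies, adding C; A → B, D applies, adding D. So (A, B)⁺ = {A, B, C, D}.
This closure contains every attribute of R1, so R1 ∩ R2 → R1. The join is lossless.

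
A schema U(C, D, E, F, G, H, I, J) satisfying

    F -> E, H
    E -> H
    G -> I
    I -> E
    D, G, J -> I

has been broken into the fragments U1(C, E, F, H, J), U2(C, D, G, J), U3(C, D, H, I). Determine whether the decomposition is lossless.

No

Chase test. Columns are C, D, E, F, G, H, I, J; row i has aⱼ where attribute j ∈ Ui, else bᵢⱼ.
Initial tableau (one row per fragment):
  row 1: a1 b12 a3 a4 b15 a6 b17 a8
  row 2: a1 a2 b23 b24 a5 b26 b27 a8
  row 3: a1 a2 b33 b34 b35 a6 a7 b38
No row becomes fully distinguished — the join is lossy.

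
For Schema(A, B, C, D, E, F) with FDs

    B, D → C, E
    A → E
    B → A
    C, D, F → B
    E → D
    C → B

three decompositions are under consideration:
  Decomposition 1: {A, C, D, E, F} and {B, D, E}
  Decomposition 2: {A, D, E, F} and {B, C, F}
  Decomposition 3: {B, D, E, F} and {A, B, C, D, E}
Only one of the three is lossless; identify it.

Decomposition 1: common = {D, E}, closure = {D, E} → lossy.
Decomposition 2: common = {F}, closure = {F} → lossy.
Decomposition 3: common = {B, D, E}, closure = {A, B, C, D, E} → lossless.

Decomposition 3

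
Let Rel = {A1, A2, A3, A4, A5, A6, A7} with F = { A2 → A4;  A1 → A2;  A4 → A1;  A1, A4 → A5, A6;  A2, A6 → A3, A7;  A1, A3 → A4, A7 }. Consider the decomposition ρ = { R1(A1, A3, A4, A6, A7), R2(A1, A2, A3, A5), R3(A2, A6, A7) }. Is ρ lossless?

Yes

Chase test. Columns are A1, A2, A3, A4, A5, A6, A7; row i has aⱼ where attribute j ∈ Ri, else bᵢⱼ.
Initial tableau (one row per fragment):
  row 1: a1 b12 a3 a4 b15 a6 a7
  row 2: a1 a2 a3 b24 a5 b26 b27
  row 3: b31 a2 b33 b34 b35 a6 a7
Rows 2 and 3 agree on A2; apply A2→A4 and equate their A4 entries.
Rows 1 and 2 agree on A1; apply A1→A2 and equate their A2 entries.
Rows 2 and 3 agree on A4; apply A4→A1 and equate their A1 entries.
Rows 2 and 3 agree on A1, A4; apply A1, A4→A5, A6 and equate their A5, A6 entries.
Rows 1 and 2 agree on A2, A6; apply A2, A6→A3, A7 and equate their A3, A7 entries.
Rows 1 and 3 agree on A2, A6; apply A2, A6→A3, A7 and equate their A3, A7 entries.
Rows 1 and 2 agree on A1, A3; apply A1, A3→A4, A7 and equate their A4, A7 entries.
Rows 1 and 2 agree on A1, A4; apply A1, A4→A5, A6 and equate their A5, A6 entries.
Row 1 is now all distinguished symbols — the join is lossless.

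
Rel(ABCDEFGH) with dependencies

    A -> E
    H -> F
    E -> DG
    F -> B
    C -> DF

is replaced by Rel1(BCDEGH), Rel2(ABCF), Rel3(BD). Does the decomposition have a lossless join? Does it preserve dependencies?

Lossless test (chase): Rows 1 and 2 agree on C; apply C→DF and equate their DF entries. No row becomes fully distinguished — the join is lossy.
Dependency preservation: the restricted closure of {A} across the fragments never reaches {E}, so A → E cannot be enforced without a join — not preserved.

lossy and not dependency-preserving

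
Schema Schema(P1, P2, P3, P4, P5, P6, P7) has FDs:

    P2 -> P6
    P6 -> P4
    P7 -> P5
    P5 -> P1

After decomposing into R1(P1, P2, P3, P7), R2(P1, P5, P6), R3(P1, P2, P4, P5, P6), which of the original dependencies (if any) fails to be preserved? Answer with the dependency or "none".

P7 -> P5

Check P7 → P5: no single fragment contains all of {P5, P7}, and the restricted closure of {P7} across the fragments never reaches {P5}.
P2 → P6 is preserved.
P6 → P4 is preserved.
P5 → P1 is preserved.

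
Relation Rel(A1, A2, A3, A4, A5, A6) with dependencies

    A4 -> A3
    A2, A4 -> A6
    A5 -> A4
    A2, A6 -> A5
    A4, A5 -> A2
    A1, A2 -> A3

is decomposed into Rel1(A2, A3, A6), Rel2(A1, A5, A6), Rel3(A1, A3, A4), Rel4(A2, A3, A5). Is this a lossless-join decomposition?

Chase test. Columns are A1, A2, A3, A4, A5, A6; row i has aⱼ where attribute j ∈ Reli, else bᵢⱼ.
Initial tableau (one row per fragment):
  row 1: b11 a2 a3 b14 b15 a6
  row 2: a1 b22 b23 b24 a5 a6
  row 3: a1 b32 a3 a4 b35 b36
  row 4: b41 a2 a3 b44 a5 b46
Rows 2 and 4 agree on A5; apply A5→A4 and equate their A4 entries.
Rows 2 and 4 agree on A4, A5; apply A4, A5→A2 and equate their A2 entries.
Rows 2 and 4 agree on A4; apply A4→A3 and equate their A3 entries.
Rows 2 and 4 agree on A2, A4; apply A2, A4→A6 and equate their A6 entries.
Rows 1 and 2 agree on A2, A6; apply A2, A6→A5 and equate their A5 entries.
Rows 1 and 2 agree on A5; apply A5→A4 and equate their A4 entries.
No row becomes fully distinguished — the join is lossy.

No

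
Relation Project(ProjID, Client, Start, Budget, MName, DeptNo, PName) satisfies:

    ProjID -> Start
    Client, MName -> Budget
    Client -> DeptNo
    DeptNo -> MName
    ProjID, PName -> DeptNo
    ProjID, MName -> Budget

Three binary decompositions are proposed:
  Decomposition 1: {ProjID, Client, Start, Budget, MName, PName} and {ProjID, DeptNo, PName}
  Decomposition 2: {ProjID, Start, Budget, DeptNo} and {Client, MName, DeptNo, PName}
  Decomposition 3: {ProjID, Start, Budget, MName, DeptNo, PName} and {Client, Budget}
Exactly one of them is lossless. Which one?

Decomposition 1

Decomposition 1: common = {ProjID, PName}, closure = {ProjID, Start, Budget, MName, DeptNo, PName} → lossless.
Decomposition 2: common = {DeptNo}, closure = {MName, DeptNo} → lossy.
Decomposition 3: common = {Budget}, closure = {Budget} → lossy.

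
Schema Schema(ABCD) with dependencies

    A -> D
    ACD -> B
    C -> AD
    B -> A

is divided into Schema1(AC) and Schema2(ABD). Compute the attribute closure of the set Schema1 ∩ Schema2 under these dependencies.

AD

Schema1 ∩ Schema2 = {A}.
A → D applies, adding D
Closure: {AD}.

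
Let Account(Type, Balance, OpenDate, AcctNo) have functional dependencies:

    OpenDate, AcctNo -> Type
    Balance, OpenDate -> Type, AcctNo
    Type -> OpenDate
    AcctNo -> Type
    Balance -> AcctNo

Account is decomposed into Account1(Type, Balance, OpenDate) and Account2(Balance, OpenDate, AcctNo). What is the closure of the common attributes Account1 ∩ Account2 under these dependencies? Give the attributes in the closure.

Account1 ∩ Account2 = {Balance, OpenDate}.
Balance, OpenDate → Type, AcctNo applies, adding Type, AcctNo
Closure: {Type, Balance, OpenDate, AcctNo}.

Type, Balance, OpenDate, AcctNo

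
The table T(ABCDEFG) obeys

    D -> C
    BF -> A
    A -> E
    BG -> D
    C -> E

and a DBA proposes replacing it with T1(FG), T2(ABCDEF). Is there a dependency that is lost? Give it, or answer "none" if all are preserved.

BG -> D

Check BG → D: no single fragment contains all of {BDG}, and the restricted closure of {BG} across the fragments never reaches {D}.
D → C is preserved.
BF → A is preserved.
A → E is preserved.
C → E is preserved.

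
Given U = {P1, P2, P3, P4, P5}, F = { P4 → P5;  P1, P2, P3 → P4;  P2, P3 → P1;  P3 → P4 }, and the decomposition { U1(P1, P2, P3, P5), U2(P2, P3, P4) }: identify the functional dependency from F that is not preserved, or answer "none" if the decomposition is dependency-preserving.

Check P4 → P5: no single fragment contains all of {P4, P5}, and the restricted closure of {P4} across the fragments never reaches {P5}.
P1, P2, P3 → P4 is preserved.
P2, P3 → P1 is preserved.
P3 → P4 is preserved.

P4 → P5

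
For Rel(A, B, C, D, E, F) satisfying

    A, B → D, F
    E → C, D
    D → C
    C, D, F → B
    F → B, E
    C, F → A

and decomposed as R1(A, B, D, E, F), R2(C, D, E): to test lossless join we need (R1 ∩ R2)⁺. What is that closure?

R1 ∩ R2 = {D, E}.
E → C, D applies, adding C
Closure: {C, D, E}.

C, D, E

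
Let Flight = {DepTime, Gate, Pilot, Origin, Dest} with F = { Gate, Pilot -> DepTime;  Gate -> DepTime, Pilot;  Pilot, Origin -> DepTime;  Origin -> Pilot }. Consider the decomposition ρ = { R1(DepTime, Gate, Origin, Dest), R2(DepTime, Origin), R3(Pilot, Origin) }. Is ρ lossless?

Yes

Chase test. Columns are DepTime, Gate, Pilot, Origin, Dest; row i has aⱼ where attribute j ∈ Ri, else bᵢⱼ.
Initial tableau (one row per fragment):
  row 1: a1 a2 b13 a4 a5
  row 2: a1 b22 b23 a4 b25
  row 3: b31 b32 a3 a4 b35
Rows 1 and 2 agree on Origin; apply Origin→Pilot and equate their Pilot entries.
Rows 1 and 3 agree on Origin; apply Origin→Pilot and equate their Pilot entries.
Rows 1 and 3 agree on Pilot, Origin; apply Pilot, Origin→DepTime and equate their DepTime entries.
Row 1 is now all distinguished symbols — the join is lossless.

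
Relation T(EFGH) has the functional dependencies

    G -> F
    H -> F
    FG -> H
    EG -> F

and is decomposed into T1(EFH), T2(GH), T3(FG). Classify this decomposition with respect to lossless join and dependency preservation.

lossy but dependency-preserving

Lossless test (chase): Rows 2 and 3 agree on G; apply G→F and equate their F entries. Rows 2 and 3 agree on FG; apply FG→H and equate their H entries. No row becomes fully distinguished — the join is lossy.
Dependency preservation: FG → H; EG → F are not contained in any single fragment, but the restricted closure of each left-hand side across the fragments still reaches the right-hand side; the remaining FDs each lie inside some fragment. All dependencies are preserved.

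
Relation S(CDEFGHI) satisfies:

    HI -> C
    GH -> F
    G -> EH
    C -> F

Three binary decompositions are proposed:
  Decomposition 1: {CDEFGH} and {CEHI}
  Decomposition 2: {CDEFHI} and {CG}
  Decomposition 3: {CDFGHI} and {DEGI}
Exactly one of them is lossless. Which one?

Decomposition 3

Decomposition 1: common = {CEH}, closure = {CEFH} → lossy.
Decomposition 2: common = {C}, closure = {CF} → lossy.
Decomposition 3: common = {DGI}, closure = {CDEFGHI} → lossless.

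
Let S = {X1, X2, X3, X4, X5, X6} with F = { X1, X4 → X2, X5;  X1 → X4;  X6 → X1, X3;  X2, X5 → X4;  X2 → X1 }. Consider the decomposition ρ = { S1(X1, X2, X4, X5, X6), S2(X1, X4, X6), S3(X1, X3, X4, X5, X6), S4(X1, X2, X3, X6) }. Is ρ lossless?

Chase test. Columns are X1, X2, X3, X4, X5, X6; row i has aⱼ where attribute j ∈ Si, else bᵢⱼ.
Initial tableau (one row per fragment):
  row 1: a1 a2 b13 a4 a5 a6
  row 2: a1 b22 b23 a4 b25 a6
  row 3: a1 b32 a3 a4 a5 a6
  row 4: a1 a2 a3 b44 b45 a6
Rows 1 and 2 agree on X1, X4; apply X1, X4→X2, X5 and equate their X2, X5 entries.
Rows 1 and 3 agree on X1, X4; apply X1, X4→X2, X5 and equate their X2, X5 entries.
Rows 1 and 4 agree on X1; apply X1→X4 and equate their X4 entries.
Rows 1 and 2 agree on X6; apply X6→X1, X3 and equate their X1, X3 entries.
Rows 1 and 3 agree on X6; apply X6→X1, X3 and equate their X1, X3 entries.
Rows 1 and 4 agree on X1, X4; apply X1, X4→X2, X5 and equate their X2, X5 entries.
Row 1 is now all distinguished symbols — the join is lossless.

Yes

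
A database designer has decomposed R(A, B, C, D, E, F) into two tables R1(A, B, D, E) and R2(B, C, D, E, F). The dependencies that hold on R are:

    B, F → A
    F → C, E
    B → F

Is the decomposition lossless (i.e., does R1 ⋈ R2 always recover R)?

Yes

Common attributes: R1 ∩ R2 = {B, D, E}.
Closure of {B, D, E}: B → F applies, adding F; B, F → A applies, adding A; F → C, E applies, adding C. So (B, D, E)⁺ = {A, B, C, D, E, F}.
This closure contains every attribute of R1, so R1 ∩ R2 → R1. The join is lossless.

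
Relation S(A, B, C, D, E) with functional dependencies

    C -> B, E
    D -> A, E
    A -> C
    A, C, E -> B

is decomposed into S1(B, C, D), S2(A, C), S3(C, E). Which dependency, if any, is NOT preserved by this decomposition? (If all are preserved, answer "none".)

Check D → A, E: no single fragment contains all of {A, D, E}, and the restricted closure of {D} across the fragments never reaches {A, E}.
C → B, E is preserved.
A → C is preserved.
A, C, E → B is preserved.

D -> A, E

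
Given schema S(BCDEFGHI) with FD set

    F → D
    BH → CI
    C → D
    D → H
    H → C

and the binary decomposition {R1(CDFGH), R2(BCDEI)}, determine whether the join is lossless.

No

Common attributes: R1 ∩ R2 = {CD}.
Closure of {CD}: D → H applies, adding H. So (CD)⁺ = {CDH}.
The closure contains neither all of R1 = {CDFGH} nor all of R2 = {BCDEI}, so the common attributes are not a superkey of either fragment. The join is lossy.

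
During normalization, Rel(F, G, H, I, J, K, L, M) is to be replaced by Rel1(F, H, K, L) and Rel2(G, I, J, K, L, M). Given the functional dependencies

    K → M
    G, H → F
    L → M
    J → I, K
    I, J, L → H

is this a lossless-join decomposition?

No

Common attributes: Rel1 ∩ Rel2 = {K, L}.
Closure of {K, L}: K → M applies, adding M. So (K, L)⁺ = {K, L, M}.
The closure contains neither all of Rel1 = {F, H, K, L} nor all of Rel2 = {G, I, J, K, L, M}, so the common attributes are not a superkey of either fragment. The join is lossy.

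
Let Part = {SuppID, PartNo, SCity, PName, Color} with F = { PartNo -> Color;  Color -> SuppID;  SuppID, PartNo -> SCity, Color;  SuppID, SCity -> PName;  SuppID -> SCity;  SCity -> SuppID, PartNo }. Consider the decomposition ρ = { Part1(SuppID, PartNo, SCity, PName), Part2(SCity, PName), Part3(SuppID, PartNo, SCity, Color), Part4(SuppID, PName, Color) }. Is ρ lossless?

Chase test. Columns are SuppID, PartNo, SCity, PName, Color; row i has aⱼ where attribute j ∈ Parti, else bᵢⱼ.
Initial tableau (one row per fragment):
  row 1: a1 a2 a3 a4 b15
  row 2: b21 b22 a3 a4 b25
  row 3: a1 a2 a3 b34 a5
  row 4: a1 b42 b43 a4 a5
Rows 1 and 3 agree on PartNo; apply PartNo→Color and equate their Color entries.
Rows 1 and 3 agree on SuppID, SCity; apply SuppID, SCity→PName and equate their PName entries.
Rows 1 and 4 agree on SuppID; apply SuppID→SCity and equate their SCity entries.
Rows 1 and 2 agree on SCity; apply SCity→SuppID, PartNo and equate their SuppID, PartNo entries.
Rows 1 and 4 agree on SCity; apply SCity→SuppID, PartNo and equate their SuppID, PartNo entries.
Rows 1 and 2 agree on PartNo; apply PartNo→Color and equate their Color entries.
Row 1 is now all distinguished symbols — the join is lossless.

Yes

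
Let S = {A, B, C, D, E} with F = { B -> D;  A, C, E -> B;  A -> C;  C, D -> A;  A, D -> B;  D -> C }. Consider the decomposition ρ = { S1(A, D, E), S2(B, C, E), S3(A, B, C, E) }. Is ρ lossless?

Chase test. Columns are A, B, C, D, E; row i has aⱼ where attribute j ∈ Si, else bᵢⱼ.
Initial tableau (one row per fragment):
  row 1: a1 b12 b13 a4 a5
  row 2: b21 a2 a3 b24 a5
  row 3: a1 a2 a3 b34 a5
Rows 2 and 3 agree on B; apply B→D and equate their D entries.
Rows 1 and 3 agree on A; apply A→C and equate their C entries.
Rows 2 and 3 agree on C, D; apply C, D→A and equate their A entries.
Rows 1 and 2 agree on A, C, E; apply A, C, E→B and equate their B entries.
Rows 1 and 2 agree on B; apply B→D and equate their D entries.
Row 1 is now all distinguished symbols — the join is lossless.

Yes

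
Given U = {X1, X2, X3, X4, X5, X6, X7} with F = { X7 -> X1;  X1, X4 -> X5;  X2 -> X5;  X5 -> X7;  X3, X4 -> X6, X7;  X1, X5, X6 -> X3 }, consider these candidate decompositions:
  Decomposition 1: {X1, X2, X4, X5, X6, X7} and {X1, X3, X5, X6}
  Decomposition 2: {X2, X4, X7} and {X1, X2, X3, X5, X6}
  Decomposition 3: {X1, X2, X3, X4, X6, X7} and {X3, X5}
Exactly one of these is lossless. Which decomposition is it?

Decomposition 1: common = {X1, X5, X6}, closure = {X1, X3, X5, X6, X7} → lossless.
Decomposition 2: common = {X2}, closure = {X1, X2, X5, X7} → lossy.
Decomposition 3: common = {X3}, closure = {X3} → lossy.

Decomposition 1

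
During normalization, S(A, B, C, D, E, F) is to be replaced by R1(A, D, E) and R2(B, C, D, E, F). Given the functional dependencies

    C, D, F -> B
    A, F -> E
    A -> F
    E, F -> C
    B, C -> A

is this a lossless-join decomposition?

Common attributes: R1 ∩ R2 = {D, E}.
No dependency enlarges {D, E}, so (D, E)⁺ = {D, E}.
The closure contains neither all of R1 = {A, D, E} nor all of R2 = {B, C, D, E, F}, so the common attributes are not a superkey of either fragment. The join is lossy.

No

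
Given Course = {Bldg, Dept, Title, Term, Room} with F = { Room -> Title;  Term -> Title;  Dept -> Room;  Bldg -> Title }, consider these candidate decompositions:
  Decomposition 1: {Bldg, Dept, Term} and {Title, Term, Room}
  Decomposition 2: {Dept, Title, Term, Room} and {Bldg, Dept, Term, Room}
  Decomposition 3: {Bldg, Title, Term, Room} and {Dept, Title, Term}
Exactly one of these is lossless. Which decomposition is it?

Decomposition 1: common = {Term}, closure = {Title, Term} → lossy.
Decomposition 2: common = {Dept, Term, Room}, closure = {Dept, Title, Term, Room} → lossless.
Decomposition 3: common = {Title, Term}, closure = {Title, Term} → lossy.

Decomposition 2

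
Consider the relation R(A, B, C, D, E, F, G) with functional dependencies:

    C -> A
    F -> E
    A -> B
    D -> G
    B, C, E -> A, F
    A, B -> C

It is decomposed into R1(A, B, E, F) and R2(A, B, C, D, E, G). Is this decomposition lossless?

Yes

Common attributes: R1 ∩ R2 = {A, B, E}.
Closure of {A, B, E}: A, B → C applies, adding C; B, C, E → A, F applies, adding F. So (A, B, E)⁺ = {A, B, C, E, F}.
This closure contains every attribute of R1, so R1 ∩ R2 → R1. The join is lossless.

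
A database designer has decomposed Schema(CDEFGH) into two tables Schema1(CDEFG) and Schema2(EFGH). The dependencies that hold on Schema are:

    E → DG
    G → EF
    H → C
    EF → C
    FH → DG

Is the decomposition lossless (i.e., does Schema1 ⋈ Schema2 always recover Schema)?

Common attributes: Schema1 ∩ Schema2 = {EFG}.
Closure of {EFG}: E → DG applies, adding D; EF → C applies, adding C. So (EFG)⁺ = {CDEFG}.
This closure contains every attribute of Schema1, so Schema1 ∩ Schema2 → Schema1. The join is lossless.

Yes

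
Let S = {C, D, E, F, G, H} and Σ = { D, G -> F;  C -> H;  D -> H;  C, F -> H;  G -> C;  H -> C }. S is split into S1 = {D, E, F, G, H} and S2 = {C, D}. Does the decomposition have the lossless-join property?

Common attributes: S1 ∩ S2 = {D}.
Closure of {D}: D → H applies, adding H; H → C applies, adding C. So (D)⁺ = {C, D, H}.
This closure contains every attribute of S2, so S1 ∩ S2 → S2. The join is lossless.

Yes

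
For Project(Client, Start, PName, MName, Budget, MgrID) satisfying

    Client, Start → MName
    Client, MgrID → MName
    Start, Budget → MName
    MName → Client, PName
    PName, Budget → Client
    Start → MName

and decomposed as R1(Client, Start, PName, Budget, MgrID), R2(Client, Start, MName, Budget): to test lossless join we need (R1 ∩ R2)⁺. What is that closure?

R1 ∩ R2 = {Client, Start, Budget}.
Client, Start → MName applies, adding MName
MName → Client, PName applies, adding PName
Closure: {Client, Start, PName, MName, Budget}.

Client, Start, PName, MName, Budget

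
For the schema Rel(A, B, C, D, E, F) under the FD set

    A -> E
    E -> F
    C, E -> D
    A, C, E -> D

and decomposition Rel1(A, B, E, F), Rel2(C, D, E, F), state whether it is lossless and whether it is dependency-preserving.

lossy but dependency-preserving

Lossless test: (E, F)⁺ = {E, F}, which is a superkey of neither fragment — lossy.
Dependency preservation: A, C, E → D is not contained in any single fragment, but the restricted closure of its left-hand side across the fragments still reaches the right-hand side; the remaining FDs each lie inside some fragment. All dependencies are preserved.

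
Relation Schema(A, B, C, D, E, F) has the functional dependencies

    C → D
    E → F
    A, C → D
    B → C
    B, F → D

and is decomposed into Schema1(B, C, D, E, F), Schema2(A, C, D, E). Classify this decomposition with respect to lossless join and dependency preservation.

Lossless test: (C, D, E)⁺ = {C, D, E, F}, which is a superkey of neither fragment — lossy.
Dependency preservation: every FD's attributes lie within a single fragment, so each can be enforced locally — preserved.

lossy but dependency-preserving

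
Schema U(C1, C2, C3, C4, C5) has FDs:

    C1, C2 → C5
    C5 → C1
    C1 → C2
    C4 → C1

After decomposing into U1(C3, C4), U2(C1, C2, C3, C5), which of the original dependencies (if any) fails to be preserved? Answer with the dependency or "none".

C4 → C1

Check C4 → C1: no single fragment contains all of {C1, C4}, and the restricted closure of {C4} across the fragments never reaches {C1}.
C1, C2 → C5 is preserved.
C5 → C1 is preserved.
C1 → C2 is preserved.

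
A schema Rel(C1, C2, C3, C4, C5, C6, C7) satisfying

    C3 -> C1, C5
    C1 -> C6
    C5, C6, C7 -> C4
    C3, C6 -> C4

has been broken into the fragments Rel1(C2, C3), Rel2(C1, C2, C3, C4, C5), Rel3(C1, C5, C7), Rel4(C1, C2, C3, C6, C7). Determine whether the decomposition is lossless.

Yes

Chase test. Columns are C1, C2, C3, C4, C5, C6, C7; row i has aⱼ where attribute j ∈ Reli, else bᵢⱼ.
Initial tableau (one row per fragment):
  row 1: b11 a2 a3 b14 b15 b16 b17
  row 2: a1 a2 a3 a4 a5 b26 b27
  row 3: a1 b32 b33 b34 a5 b36 a7
  row 4: a1 a2 a3 b44 b45 a6 a7
Rows 1 and 2 agree on C3; apply C3→C1, C5 and equate their C1, C5 entries.
Rows 1 and 4 agree on C3; apply C3→C1, C5 and equate their C1, C5 entries.
Rows 1 and 2 agree on C1; apply C1→C6 and equate their C6 entries.
Rows 1 and 3 agree on C1; apply C1→C6 and equate their C6 entries.
Rows 1 and 4 agree on C1; apply C1→C6 and equate their C6 entries.
Rows 3 and 4 agree on C5, C6, C7; apply C5, C6, C7→C4 and equate their C4 entries.
Rows 1 and 2 agree on C3, C6; apply C3, C6→C4 and equate their C4 entries.
Rows 1 and 4 agree on C3, C6; apply C3, C6→C4 and equate their C4 entries.
Row 4 is now all distinguished symbols — the join is lossless.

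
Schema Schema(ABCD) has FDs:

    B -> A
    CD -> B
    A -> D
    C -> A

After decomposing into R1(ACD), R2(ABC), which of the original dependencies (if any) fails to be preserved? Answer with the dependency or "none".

none

B → A lies within R2.
CD → B: restricted closure across fragments reaches B.
A → D lies within R1.
C → A lies within R1.
Every dependency is enforceable on the fragments, so the decomposition is dependency-preserving.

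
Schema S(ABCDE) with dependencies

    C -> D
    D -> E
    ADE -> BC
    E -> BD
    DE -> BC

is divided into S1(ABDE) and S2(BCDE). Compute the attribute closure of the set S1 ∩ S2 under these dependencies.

S1 ∩ S2 = {BDE}.
DE → BC applies, adding C
Closure: {BCDE}.

BCDE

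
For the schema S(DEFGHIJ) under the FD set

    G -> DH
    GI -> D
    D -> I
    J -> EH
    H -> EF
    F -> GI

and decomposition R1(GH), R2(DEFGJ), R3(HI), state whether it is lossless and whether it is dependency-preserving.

lossless but not dependency-preserving

Lossless test (chase): Rows 1 and 2 agree on G; apply G→DH and equate their DH entries. Rows 1 and 2 agree on D; apply D→I and equate their I entries. Rows 1 and 2 agree on H; apply H→EF and equate their EF entries. Rows 1 and 3 agree on H; apply H→EF and equate their EF entries. Rows 1 and 3 agree on F; apply F→GI and equate their GI entries. Rows 1 and 3 agree on G; apply G→DH and equate their DH entries. Row 2 is now all distinguished symbols — the join is lossless.
Dependency preservation: the restricted closure of {D} across the fragments never reaches {I}, so D → I cannot be enforced without a join — not preserved.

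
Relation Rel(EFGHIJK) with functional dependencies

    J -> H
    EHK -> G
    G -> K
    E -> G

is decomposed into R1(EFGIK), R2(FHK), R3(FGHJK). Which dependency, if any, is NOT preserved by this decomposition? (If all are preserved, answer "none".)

none

J → H lies within R3.
EHK → G: restricted closure across fragments reaches G.
G → K lies within R1.
E → G lies within R1.
Every dependency is enforceable on the fragments, so the decomposition is dependency-preserving.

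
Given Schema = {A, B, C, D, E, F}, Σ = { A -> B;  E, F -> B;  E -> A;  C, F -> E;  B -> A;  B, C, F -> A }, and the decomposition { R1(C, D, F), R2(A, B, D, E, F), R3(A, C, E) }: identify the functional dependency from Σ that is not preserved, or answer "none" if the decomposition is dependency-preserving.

Check C, F → E: no single fragment contains all of {C, E, F}, and the restricted closure of {C, F} across the fragments never reaches {E}.
A → B is preserved.
E, F → B is preserved.
E → A is preserved.
B → A is preserved.
B, C, F → A is preserved.

C, F -> E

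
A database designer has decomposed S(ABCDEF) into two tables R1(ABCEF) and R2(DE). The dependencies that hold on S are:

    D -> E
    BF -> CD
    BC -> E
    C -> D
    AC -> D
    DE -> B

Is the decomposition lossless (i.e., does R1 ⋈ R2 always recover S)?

Common attributes: R1 ∩ R2 = {E}.
No dependency enlarges {E}, so (E)⁺ = {E}.
The closure contains neither all of R1 = {ABCEF} nor all of R2 = {DE}, so the common attributes are not a superkey of either fragment. The join is lossy.

No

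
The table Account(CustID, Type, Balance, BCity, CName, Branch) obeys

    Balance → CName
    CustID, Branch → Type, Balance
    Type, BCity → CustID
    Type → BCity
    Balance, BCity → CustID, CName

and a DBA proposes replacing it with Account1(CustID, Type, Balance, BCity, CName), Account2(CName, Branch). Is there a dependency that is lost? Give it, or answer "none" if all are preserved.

Check CustID, Branch → Type, Balance: no single fragment contains all of {CustID, Type, Balance, Branch}, and the restricted closure of {CustID, Branch} across the fragments never reaches {Type, Balance}.
Balance → CName is preserved.
Type, BCity → CustID is preserved.
Type → BCity is preserved.
Balance, BCity → CustID, CName is preserved.

CustID, Branch → Type, Balance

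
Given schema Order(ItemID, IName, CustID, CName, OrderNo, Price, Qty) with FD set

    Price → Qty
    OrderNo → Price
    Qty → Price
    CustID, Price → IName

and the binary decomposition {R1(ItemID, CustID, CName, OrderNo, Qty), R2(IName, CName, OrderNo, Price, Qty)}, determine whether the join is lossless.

No

Common attributes: R1 ∩ R2 = {CName, OrderNo, Qty}.
Closure of {CName, OrderNo, Qty}: OrderNo → Price applies, adding Price. So (CName, OrderNo, Qty)⁺ = {CName, OrderNo, Price, Qty}.
The closure contains neither all of R1 = {ItemID, CustID, CName, OrderNo, Qty} nor all of R2 = {IName, CName, OrderNo, Price, Qty}, so the common attributes are not a superkey of either fragment. The join is lossy.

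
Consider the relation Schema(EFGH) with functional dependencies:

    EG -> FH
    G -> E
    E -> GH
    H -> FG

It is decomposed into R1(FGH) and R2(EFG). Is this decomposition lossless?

Common attributes: R1 ∩ R2 = {FG}.
Closure of {FG}: G → E applies, adding E; E → GH applies, adding H. So (FG)⁺ = {EFGH}.
This closure contains every attribute of R1, so R1 ∩ R2 → R1. The join is lossless.

Yes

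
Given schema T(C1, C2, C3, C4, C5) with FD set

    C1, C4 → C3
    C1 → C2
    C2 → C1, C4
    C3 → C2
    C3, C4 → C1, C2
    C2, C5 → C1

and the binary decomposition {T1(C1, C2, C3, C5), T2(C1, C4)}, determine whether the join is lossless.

Yes

Common attributes: T1 ∩ T2 = {C1}.
Closure of {C1}: C1 → C2 applies, adding C2; C2 → C1, C4 applies, adding C4; C1, C4 → C3 applies, adding C3. So (C1)⁺ = {C1, C2, C3, C4}.
This closure contains every attribute of T2, so T1 ∩ T2 → T2. The join is lossless.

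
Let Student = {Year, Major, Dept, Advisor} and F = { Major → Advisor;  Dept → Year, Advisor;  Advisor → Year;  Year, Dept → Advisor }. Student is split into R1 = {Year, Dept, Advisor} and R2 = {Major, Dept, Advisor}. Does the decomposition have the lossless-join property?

Common attributes: R1 ∩ R2 = {Dept, Advisor}.
Closure of {Dept, Advisor}: Dept → Year, Advisor applies, adding Year. So (Dept, Advisor)⁺ = {Year, Dept, Advisor}.
This closure contains every attribute of R1, so R1 ∩ R2 → R1. The join is lossless.

Yes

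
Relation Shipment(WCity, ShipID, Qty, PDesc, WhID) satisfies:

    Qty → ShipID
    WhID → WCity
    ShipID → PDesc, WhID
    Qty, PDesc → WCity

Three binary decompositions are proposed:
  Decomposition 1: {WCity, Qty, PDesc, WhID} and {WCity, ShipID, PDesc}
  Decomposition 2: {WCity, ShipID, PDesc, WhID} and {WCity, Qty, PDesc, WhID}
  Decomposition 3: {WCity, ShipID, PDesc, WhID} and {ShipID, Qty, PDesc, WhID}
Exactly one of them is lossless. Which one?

Decomposition 3

Decomposition 1: common = {WCity, PDesc}, closure = {WCity, PDesc} → lossy.
Decomposition 2: common = {WCity, PDesc, WhID}, closure = {WCity, PDesc, WhID} → lossy.
Decomposition 3: common = {ShipID, PDesc, WhID}, closure = {WCity, ShipID, PDesc, WhID} → lossless.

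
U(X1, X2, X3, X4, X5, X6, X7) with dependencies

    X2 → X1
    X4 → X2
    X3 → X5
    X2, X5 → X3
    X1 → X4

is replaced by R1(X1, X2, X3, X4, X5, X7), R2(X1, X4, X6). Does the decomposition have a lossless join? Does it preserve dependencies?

Lossless test: (X1, X4)⁺ = {X1, X2, X4}, which is a superkey of neither fragment — lossy.
Dependency preservation: every FD's attributes lie within a single fragment, so each can be enforced locally — preserved.

lossy but dependency-preserving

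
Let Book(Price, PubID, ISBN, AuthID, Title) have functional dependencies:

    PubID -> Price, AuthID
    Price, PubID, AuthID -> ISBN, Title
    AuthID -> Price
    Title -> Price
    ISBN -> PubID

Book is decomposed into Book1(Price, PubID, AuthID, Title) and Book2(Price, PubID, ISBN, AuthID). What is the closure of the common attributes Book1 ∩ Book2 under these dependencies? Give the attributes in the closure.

Price, PubID, ISBN, AuthID, Title

Book1 ∩ Book2 = {Price, PubID, AuthID}.
Price, PubID, AuthID → ISBN, Title applies, adding ISBN, Title
Closure: {Price, PubID, ISBN, AuthID, Title}.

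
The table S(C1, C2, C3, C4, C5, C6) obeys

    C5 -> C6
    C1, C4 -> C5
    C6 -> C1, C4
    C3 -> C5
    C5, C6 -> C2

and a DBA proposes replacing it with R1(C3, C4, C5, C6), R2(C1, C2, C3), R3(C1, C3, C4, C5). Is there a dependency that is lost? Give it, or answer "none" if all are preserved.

Check C5, C6 → C2: no single fragment contains all of {C2, C5, C6}, and the restricted closure of {C5, C6} across the fragments never reaches {C2}.
C5 → C6 is preserved.
C1, C4 → C5 is preserved.
C6 → C1, C4 is preserved.
C3 → C5 is preserved.

C5, C6 -> C2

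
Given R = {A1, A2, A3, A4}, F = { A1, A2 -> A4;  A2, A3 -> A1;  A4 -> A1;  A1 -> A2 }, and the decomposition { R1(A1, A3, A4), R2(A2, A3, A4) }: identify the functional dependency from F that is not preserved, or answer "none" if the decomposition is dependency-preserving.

none

A1, A2 → A4: restricted closure across fragments reaches A4.
A2, A3 → A1: restricted closure across fragments reaches A1.
A4 → A1 lies within R1.
A1 → A2: restricted closure across fragments reaches A2.
Every dependency is enforceable on the fragments, so the decomposition is dependency-preserving.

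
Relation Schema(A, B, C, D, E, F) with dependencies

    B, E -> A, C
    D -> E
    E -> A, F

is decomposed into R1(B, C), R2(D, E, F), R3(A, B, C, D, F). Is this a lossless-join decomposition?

Chase test. Columns are A, B, C, D, E, F; row i has aⱼ where attribute j ∈ Ri, else bᵢⱼ.
Initial tableau (one row per fragment):
  row 1: b11 a2 a3 b14 b15 b16
  row 2: b21 b22 b23 a4 a5 a6
  row 3: a1 a2 a3 a4 b35 a6
Rows 2 and 3 agree on D; apply D→E and equate their E entries.
Rows 2 and 3 agree on E; apply E→A, F and equate their A, F entries.
Row 3 is now all distinguished symbols — the join is lossless.

Yes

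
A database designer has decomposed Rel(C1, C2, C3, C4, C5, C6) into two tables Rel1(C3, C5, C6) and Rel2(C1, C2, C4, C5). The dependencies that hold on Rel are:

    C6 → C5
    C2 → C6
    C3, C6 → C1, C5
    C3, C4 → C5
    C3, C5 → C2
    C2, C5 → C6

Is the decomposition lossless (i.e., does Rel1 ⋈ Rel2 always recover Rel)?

Common attributes: Rel1 ∩ Rel2 = {C5}.
No dependency enlarges {C5}, so (C5)⁺ = {C5}.
The closure contains neither all of Rel1 = {C3, C5, C6} nor all of Rel2 = {C1, C2, C4, C5}, so the common attributes are not a superkey of either fragment. The join is lossy.

No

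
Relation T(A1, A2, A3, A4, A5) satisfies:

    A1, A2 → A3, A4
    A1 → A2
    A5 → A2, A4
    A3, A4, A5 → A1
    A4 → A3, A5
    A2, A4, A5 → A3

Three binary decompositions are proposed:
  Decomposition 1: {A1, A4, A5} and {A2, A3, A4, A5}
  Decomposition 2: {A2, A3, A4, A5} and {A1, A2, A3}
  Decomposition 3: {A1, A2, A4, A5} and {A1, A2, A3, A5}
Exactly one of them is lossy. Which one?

Decomposition 2

Decomposition 1: common = {A4, A5}, closure = {A1, A2, A3, A4, A5} → lossless.
Decomposition 2: common = {A2, A3}, closure = {A2, A3} → lossy.
Decomposition 3: common = {A1, A2, A5}, closure = {A1, A2, A3, A4, A5} → lossless.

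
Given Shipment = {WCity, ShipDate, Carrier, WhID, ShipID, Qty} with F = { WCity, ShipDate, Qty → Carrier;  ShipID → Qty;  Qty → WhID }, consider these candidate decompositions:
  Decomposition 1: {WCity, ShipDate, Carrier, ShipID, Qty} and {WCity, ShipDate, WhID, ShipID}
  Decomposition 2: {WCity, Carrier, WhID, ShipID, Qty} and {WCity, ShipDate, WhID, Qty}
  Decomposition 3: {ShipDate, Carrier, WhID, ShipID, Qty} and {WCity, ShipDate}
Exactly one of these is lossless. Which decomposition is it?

Decomposition 1: common = {WCity, ShipDate, ShipID}, closure = {WCity, ShipDate, Carrier, WhID, ShipID, Qty} → lossless.
Decomposition 2: common = {WCity, WhID, Qty}, closure = {WCity, WhID, Qty} → lossy.
Decomposition 3: common = {ShipDate}, closure = {ShipDate} → lossy.

Decomposition 1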